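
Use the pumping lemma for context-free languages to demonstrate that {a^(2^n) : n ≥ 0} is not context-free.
Assume for contradiction that L is context-free, and let p ≥ 1 be the pumping length given by the pumping lemma for CFLs.
Choose s = a^(2^p). Then s ∈ L and |s| = 2^p ≥ p.
By the CFL pumping lemma, s = uvxyz for some u, v, x, y, z with |vxy| ≤ p, |vy| ≥ 1, and uv^i xy^i z ∈ L for every i ≥ 0.
All symbols are a's, so only lengths matter: let k = |vy|, with 1 ≤ k ≤ |vxy| ≤ p < 2^p.

Take i = 2: |uv²xy²z| = 2^p + k, and 2^p < 2^p + k < 2^p + 2^p = 2^(p+1).
So the length lies strictly between consecutive powers of two and is not a power of 2; uv²xy²z ∉ L.

This contradicts the CFL pumping lemma, which requires uv^i xy^i z ∈ L for all i ≥ 0.
Hence L = {a^(2^n) : n ≥ 0} is not context-free. ∎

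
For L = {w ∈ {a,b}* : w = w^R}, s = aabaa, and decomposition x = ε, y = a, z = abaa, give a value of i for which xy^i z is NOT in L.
i = 2

xy²z = ε · aa · abaa = aaabaa; aaabaa reversed is aabaaa ≠ aaabaa, so it is not a palindrome and is not in L.
(Other choices also work, e.g. i = 0, 3; only i = 1 is guaranteed to stay in L since xy¹z = s.)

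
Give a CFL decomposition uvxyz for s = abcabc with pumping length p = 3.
u='ab', v='c', x='a', y='b', z='c'

For s = abcabc with pumping length p = 3:

One valid decomposition:
- u = 'ab'
- v = 'c'
- x = 'a'
- y = 'b'
- z = 'c'

Verification:
- uvxyz = 'ab' + 'c' + 'a' + 'b' + 'c' = abcabc ✓
- |vxy| = |'cab'| = 3 ≤ 3 ✓
- |vy| = |'cb'| = 2 > 0 ✓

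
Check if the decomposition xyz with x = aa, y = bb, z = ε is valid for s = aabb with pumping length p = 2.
Violated: |xy| ≤ p

The decomposition x = aa, y = bb, z = ε for s = aabb with p = 2
violates the constraint: |xy| ≤ p

|xy| = |aabb| = 4 > 2 = p. The decomposition puts too many characters in xy.

Pumping lemma constraints:
1. xyz = s (decomposition is valid)
2. |xy| ≤ p
3. |y| > 0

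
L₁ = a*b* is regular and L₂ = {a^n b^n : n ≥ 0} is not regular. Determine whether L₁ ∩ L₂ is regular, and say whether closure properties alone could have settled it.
No — L₁ ∩ L₂ is not regular.

Every string a^n b^n already lies in a*b*, so L₁ ∩ L₂ = {a^n b^n : n ≥ 0} = L₂ itself, which is the standard non-regular language (pump s = a^p b^p).

Note that the bare facts "L₁ regular, L₂ non-regular" do not settle the question by themselves: the closure of regular languages under ∪, ∩, complement and difference applies only when BOTH operands are regular. With a non-regular operand the result can come out regular or non-regular depending on the specific languages, so one has to work out L₁ ∩ L₂ for this particular pair, as above.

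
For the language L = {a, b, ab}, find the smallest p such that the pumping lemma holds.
p = 3

For a finite language L, the pumping lemma holds vacuously if p > max|s| for s ∈ L.

The longest string in L = {a, b, ab} has length 2.
If p = 3, then no string s ∈ L has |s| ≥ p, so the condition is vacuously true.

The minimum pumping length is p = 3.

Why no smaller p works: for any p ≤ 2, the longest string s ∈ L has |s| = 2 ≥ p, so it would
have to be pumpable; but pumping up (i = 2, 3, ...) produces ever longer strings, which cannot all lie in the
finite language L. So the pumping property fails for every p ≤ 2.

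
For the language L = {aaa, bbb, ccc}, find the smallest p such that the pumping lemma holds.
p = 4

For a finite language L, the pumping lemma holds vacuously if p > max|s| for s ∈ L.

The longest string in L = {aaa, bbb, ccc} has length 3.
If p = 4, then no string s ∈ L has |s| ≥ p, so the condition is vacuously true.

The minimum pumping length is p = 4.

Why no smaller p works: for any p ≤ 3, the longest string s ∈ L has |s| = 3 ≥ p, so it would
have to be pumpable; but pumping up (i = 2, 3, ...) produces ever longer strings, which cannot all lie in the
finite language L. So the pumping property fails for every p ≤ 3.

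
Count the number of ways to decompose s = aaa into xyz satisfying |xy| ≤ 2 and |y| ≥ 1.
3

For s = 'aaa' with pumping length p = 2:

Constraints: |xy| ≤ 2, |y| > 0

Valid decompositions (|xy| ≤ p, |y| ≥ 1):
  • x='', y='a', z='aa'
  • x='a', y='a', z='a'
  • x='', y='aa', z='a'

Total count: 3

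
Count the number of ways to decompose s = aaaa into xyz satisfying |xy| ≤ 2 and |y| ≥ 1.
3

For s = 'aaaa' with pumping length p = 2:

Constraints: |xy| ≤ 2, |y| > 0

Valid decompositions (|xy| ≤ p, |y| ≥ 1):
  • x='', y='a', z='aaa'
  • x='a', y='a', z='aa'
  • x='', y='aa', z='aa'

Total count: 3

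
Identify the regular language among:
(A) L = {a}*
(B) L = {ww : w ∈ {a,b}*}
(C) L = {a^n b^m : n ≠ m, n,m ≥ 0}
(A) {a}*

(A) L = {a}* is regular.

This can be recognized by a finite automaton (DFA/NFA).
Regular expressions like {a}* define regular languages.

The other choices are not regular:
- {ww : w ∈ {a,b}*}: After pumping, the two halves no longer match
- {a^n b^m : n ≠ m, n,m ≥ 0}: After pumping a's, we can make n = m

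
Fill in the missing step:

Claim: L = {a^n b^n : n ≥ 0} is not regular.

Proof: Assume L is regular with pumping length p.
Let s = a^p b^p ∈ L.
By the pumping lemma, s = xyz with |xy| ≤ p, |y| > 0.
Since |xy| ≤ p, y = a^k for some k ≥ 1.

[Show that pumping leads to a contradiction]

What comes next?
Consider xy²z = a^(p+k) b^p.

Since k ≥ 1, we have p + k > p.
So xy²z has more a's than b's: (p+k) a's vs p b's.
This means xy²z ∉ L because a^n b^n requires equal counts.

This contradicts the pumping lemma which states xy²z ∈ L.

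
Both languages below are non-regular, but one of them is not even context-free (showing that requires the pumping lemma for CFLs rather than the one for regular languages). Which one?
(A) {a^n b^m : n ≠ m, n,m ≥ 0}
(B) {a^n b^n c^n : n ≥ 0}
(B) {a^n b^n c^n : n ≥ 0}

(B) {a^n b^n c^n : n ≥ 0} requires the CFL pumping lemma.

- {a^n b^m : n ≠ m, n,m ≥ 0} is context-free (but not regular)
  • Can be shown non-regular with the regular pumping lemma
  • After pumping a's, we can make n = m

- {a^n b^n c^n : n ≥ 0} is NOT context-free
  • Requires the CFL pumping lemma to prove
  • Cannot maintain three equal counts simultaneously

The CFL pumping lemma is "stronger" in that it can prove non-membership
in the larger class of context-free languages.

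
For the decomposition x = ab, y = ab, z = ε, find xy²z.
ababab

Given x = 'ab', y = 'ab', z = '' and i = 2:

xy^2z = x + y·y·...·y (2 times) + z
       = 'ab' + 'ab'^2 + ''
       = 'ab' + 'abab' + ''
       = 'ababab'

The pumped string is 'ababab' with length 6.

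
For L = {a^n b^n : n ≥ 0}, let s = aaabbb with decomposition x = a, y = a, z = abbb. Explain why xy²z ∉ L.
xy²z = aaaabbb ∉ L

Pumping with i = 2 replaces y = a by y² = aa:
- Original: s = xyz = aaabbb; aaabbb = a^3 b^3 has equal counts (3 = 3), so it is in L
- Pumped: xy²z = a · aa · abbb = aaaabbb
- aaaabbb has 4 a's and 3 b's; 4 ≠ 3, so it is not in L

The pumping lemma would require xy²z ∈ L, so this decomposition yields a contradiction.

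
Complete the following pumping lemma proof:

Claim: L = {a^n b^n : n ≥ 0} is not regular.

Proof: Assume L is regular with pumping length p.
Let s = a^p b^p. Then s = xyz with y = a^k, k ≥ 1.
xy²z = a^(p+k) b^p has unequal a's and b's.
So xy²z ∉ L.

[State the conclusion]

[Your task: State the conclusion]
This contradicts the pumping lemma for regular languages,
which guarantees xy^i z ∈ L for all i ≥ 0.

Since our assumption that L is regular leads to a contradiction,
we conclude that L = {a^n b^n : n ≥ 0} is NOT regular. ∎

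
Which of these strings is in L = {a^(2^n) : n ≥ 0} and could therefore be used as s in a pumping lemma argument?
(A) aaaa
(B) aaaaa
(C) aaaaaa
(A) aaaa

The pumping lemma is applied to a string s that lies in L, so first check membership of each option:
- (A) aaaa has length 4 = 2^2, so it is in L ✓
- (B) aaaaa has length 5, strictly between 2^2 = 4 and 2^3 = 8, so it is not in L ✗
- (C) aaaaaa has length 6, strictly between 2^2 = 4 and 2^3 = 8, so it is not in L ✗

Only (A) aaaa is in L, so it is the only candidate that could play the role of s.
(In a complete proof one picks s in terms of the pumping length p so that |s| ≥ p is guaranteed; a fixed string like aaaa illustrates the shape of such an s.)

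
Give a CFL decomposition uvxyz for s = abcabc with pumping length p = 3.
u='ab', v='c', x='a', y='b', z='c'

For s = abcabc with pumping length p = 3:

One valid decomposition:
- u = 'ab'
- v = 'c'
- x = 'a'
- y = 'b'
- z = 'c'

Verification:
- uvxyz = 'ab' + 'c' + 'a' + 'b' + 'c' = abcabc ✓
- |vxy| = |'cab'| = 3 ≤ 3 ✓
- |vy| = |'cb'| = 2 > 0 ✓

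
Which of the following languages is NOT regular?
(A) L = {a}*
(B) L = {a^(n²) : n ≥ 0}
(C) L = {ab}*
(B) {a^(n²) : n ≥ 0}

(B) L = {a^(n²) : n ≥ 0} is NOT regular.

The pumping lemma can be used to prove this:
After pumping, length is no longer a perfect square

The other languages are regular because they can be recognized by finite automata.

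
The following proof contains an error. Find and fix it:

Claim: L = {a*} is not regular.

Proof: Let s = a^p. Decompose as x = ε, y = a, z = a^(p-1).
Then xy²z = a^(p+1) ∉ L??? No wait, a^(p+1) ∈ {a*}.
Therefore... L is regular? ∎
Error: The proof attempts to show a*  is not regular, but a* IS regular!

Correction: a* is a regular language (recognized by a simple DFA with one accepting state and self-loop on 'a'). The pumping lemma can only prove non-regularity, not regularity. For regular languages, pumping always works.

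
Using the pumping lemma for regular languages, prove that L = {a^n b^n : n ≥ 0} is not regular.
Assume for contradiction that L is regular, and let p ≥ 1 be the pumping length given by the pumping lemma.
Choose s = a^p b^p. Then s ∈ L and |s| = 2p ≥ p.
By the pumping lemma, s = xyz for some x, y, z with |xy| ≤ p, |y| ≥ 1, and xy^i z ∈ L for every i ≥ 0.
Since |xy| ≤ p and the first p symbols of s are all a's, we must have y = a^k for some k with 1 ≤ k ≤ p.

Take i = 0: xy⁰z = a^(p − k) b^p.
This string has p − k a's but p b's, and p − k < p because k ≥ 1. So xy⁰z ∉ L.

This contradicts the pumping lemma, which requires xy^i z ∈ L for all i ≥ 0.
Hence L = {a^n b^n : n ≥ 0} is not regular. ∎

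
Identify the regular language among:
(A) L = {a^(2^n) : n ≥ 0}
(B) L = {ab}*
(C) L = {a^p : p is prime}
(B) {ab}*

(B) L = {ab}* is regular.

This can be recognized by a finite automaton (DFA/NFA).
Regular expressions like {ab}* define regular languages.

The other choices are not regular:
- {a^p : p is prime}: After pumping, the length becomes composite
- {a^(2^n) : n ≥ 0}: After pumping, length is no longer a power of 2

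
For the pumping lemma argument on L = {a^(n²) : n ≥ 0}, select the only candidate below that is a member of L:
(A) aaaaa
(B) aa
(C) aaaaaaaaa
(C) aaaaaaaaa

The pumping lemma is applied to a string s that lies in L, so first check membership of each option:
- (A) aaaaa has length 5, strictly between 2² = 4 and 3² = 9, so it is not in L ✗
- (B) aa has length 2, strictly between 1² = 1 and 2² = 4, so it is not in L ✗
- (C) aaaaaaaaa has length 9 = 3², a perfect square, so it is in L ✓

Only (C) aaaaaaaaa is in L, so it is the only candidate that could play the role of s.
(In a complete proof one picks s in terms of the pumping length p so that |s| ≥ p is guaranteed; a fixed string like aaaaaaaaa illustrates the shape of such an s.)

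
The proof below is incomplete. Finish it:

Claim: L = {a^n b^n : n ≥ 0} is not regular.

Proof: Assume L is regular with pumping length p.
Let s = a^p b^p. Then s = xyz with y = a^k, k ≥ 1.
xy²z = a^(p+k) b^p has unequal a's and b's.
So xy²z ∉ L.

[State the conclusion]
This contradicts the pumping lemma for regular languages,
which guarantees xy^i z ∈ L for all i ≥ 0.

Since our assumption that L is regular leads to a contradiction,
we conclude that L = {a^n b^n : n ≥ 0} is NOT regular. ∎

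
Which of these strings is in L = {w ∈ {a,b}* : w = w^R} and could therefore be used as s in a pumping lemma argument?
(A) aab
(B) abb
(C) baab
(C) baab

The pumping lemma is applied to a string s that lies in L, so first check membership of each option:
- (A) aab reversed is baa ≠ aab, so it is not a palindrome and is not in L ✗
- (B) abb reversed is bba ≠ abb, so it is not a palindrome and is not in L ✗
- (C) baab reversed is baab, the same string, so it is a palindrome and is in L ✓

Only (C) baab is in L, so it is the only candidate that could play the role of s.
(In a complete proof one picks s in terms of the pumping length p so that |s| ≥ p is guaranteed; a fixed string like baab illustrates the shape of such an s.)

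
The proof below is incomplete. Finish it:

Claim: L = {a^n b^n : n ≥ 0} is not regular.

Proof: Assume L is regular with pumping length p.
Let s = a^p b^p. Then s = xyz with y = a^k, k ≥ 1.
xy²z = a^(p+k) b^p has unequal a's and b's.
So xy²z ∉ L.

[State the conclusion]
This contradicts the pumping lemma for regular languages,
which guarantees xy^i z ∈ L for all i ≥ 0.

Since our assumption that L is regular leads to a contradiction,
we conclude that L = {a^n b^n : n ≥ 0} is NOT regular. ∎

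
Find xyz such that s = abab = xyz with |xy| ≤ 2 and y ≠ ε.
x = '', y = 'a', z = 'bab'

For s = abab and p = 2, one valid decomposition is:
- x = '' (length 0)
- y = 'a' (length 1)
- z = 'bab' (length 3)

Verification:
- xyz = '' + 'a' + 'bab' = abab ✓
- |xy| = 1 ≤ 2 ✓
- |y| = 1 > 0 ✓

All pumping lemma constraints are satisfied.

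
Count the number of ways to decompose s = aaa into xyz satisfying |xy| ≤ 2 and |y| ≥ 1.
3

For s = 'aaa' with pumping length p = 2:

Constraints: |xy| ≤ 2, |y| > 0

Valid decompositions (|xy| ≤ p, |y| ≥ 1):
  • x='', y='a', z='aa'
  • x='a', y='a', z='a'
  • x='', y='aa', z='a'

Total count: 3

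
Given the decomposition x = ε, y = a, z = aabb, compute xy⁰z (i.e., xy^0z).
aabb

Given x = '', y = 'a', z = 'aabb' and i = 0:

xy^0z = x + y·y·...·y (0 times) + z
       = '' + 'a'^0 + 'aabb'
       = '' + '' + 'aabb'
       = 'aabb'

The pumped string is 'aabb' with length 4.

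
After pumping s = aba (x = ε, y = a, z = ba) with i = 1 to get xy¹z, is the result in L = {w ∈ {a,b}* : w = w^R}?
Yes

xy¹z = ε · a · ba = aba.
aba reversed is aba, the same string, so it is a palindrome and is in L.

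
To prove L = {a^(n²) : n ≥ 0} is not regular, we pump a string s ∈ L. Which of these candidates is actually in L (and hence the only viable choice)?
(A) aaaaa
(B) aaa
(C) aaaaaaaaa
(C) aaaaaaaaa

The pumping lemma is applied to a string s that lies in L, so first check membership of each option:
- (A) aaaaa has length 5, strictly between 2² = 4 and 3² = 9, so it is not in L ✗
- (B) aaa has length 3, strictly between 1² = 1 and 2² = 4, so it is not in L ✗
- (C) aaaaaaaaa has length 9 = 3², a perfect square, so it is in L ✓

Only (C) aaaaaaaaa is in L, so it is the only candidate that could play the role of s.
(In a complete proof one picks s in terms of the pumping length p so that |s| ≥ p is guaranteed; a fixed string like aaaaaaaaa illustrates the shape of such an s.)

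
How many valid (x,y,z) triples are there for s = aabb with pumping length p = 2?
3

For s = 'aabb' with pumping length p = 2:

Constraints: |xy| ≤ 2, |y| > 0

Valid decompositions (|xy| ≤ p, |y| ≥ 1):
  • x='', y='a', z='abb'
  • x='a', y='a', z='bb'
  • x='', y='aa', z='bb'

Total count: 3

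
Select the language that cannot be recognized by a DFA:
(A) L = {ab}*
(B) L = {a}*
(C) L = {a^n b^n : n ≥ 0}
(C) {a^n b^n : n ≥ 0}

(C) L = {a^n b^n : n ≥ 0} is NOT regular.

The pumping lemma can be used to prove this:
After pumping, the number of a's and b's become unequal

The other languages are regular because they can be recognized by finite automata.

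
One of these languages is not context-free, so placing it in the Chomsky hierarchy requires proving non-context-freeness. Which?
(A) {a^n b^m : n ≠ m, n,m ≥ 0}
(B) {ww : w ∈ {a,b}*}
(B) {ww : w ∈ {a,b}*}

(B) {ww : w ∈ {a,b}*} requires the CFL pumping lemma.

- {a^n b^m : n ≠ m, n,m ≥ 0} is context-free (but not regular)
  • Can be shown non-regular with the regular pumping lemma
  • After pumping a's, we can make n = m

- {ww : w ∈ {a,b}*} is NOT context-free
  • Requires the CFL pumping lemma to prove
  • Even a PDA cannot compare two arbitrary halves symbol by symbol; CFL pumping on a^p b^p a^p b^p fails

The CFL pumping lemma is "stronger" in that it can prove non-membership
in the larger class of context-free languages.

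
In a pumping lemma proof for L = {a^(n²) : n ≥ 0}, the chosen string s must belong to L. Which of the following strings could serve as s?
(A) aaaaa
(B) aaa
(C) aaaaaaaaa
(C) aaaaaaaaa

The pumping lemma is applied to a string s that lies in L, so first check membership of each option:
- (A) aaaaa has length 5, strictly between 2² = 4 and 3² = 9, so it is not in L ✗
- (B) aaa has length 3, strictly between 1² = 1 and 2² = 4, so it is not in L ✗
- (C) aaaaaaaaa has length 9 = 3², a perfect square, so it is in L ✓

Only (C) aaaaaaaaa is in L, so it is the only candidate that could play the role of s.
(In a complete proof one picks s in terms of the pumping length p so that |s| ≥ p is guaranteed; a fixed string like aaaaaaaaa illustrates the shape of such an s.)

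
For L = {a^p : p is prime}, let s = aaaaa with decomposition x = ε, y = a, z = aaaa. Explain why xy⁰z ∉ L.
xy⁰z = aaaa ∉ L

Pumping with i = 0 replaces y = a by y⁰ = ε:
- Original: s = xyz = aaaaa; aaaaa has length 5, which is prime, so it is in L
- Pumped: xy⁰z = ε · ε · aaaa = aaaa
- aaaa has length 4 = 2 × 2, which is not prime, so it is not in L

The pumping lemma would require xy⁰z ∈ L, so this decomposition yields a contradiction.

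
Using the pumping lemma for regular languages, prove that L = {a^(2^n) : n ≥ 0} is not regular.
Assume for contradiction that L is regular, and let p ≥ 1 be the pumping length given by the pumping lemma.
Choose s = a^(2^p). Then s ∈ L and |s| = 2^p ≥ p.
By the pumping lemma, s = xyz for some x, y, z with |xy| ≤ p, |y| ≥ 1, and xy^i z ∈ L for every i ≥ 0.
Here y = a^k for some k with 1 ≤ k ≤ |xy| ≤ p, and p < 2^p.

Take i = 2: |xy²z| = 2^p + k.
Now 2^p < 2^p + k ≤ 2^p + p < 2^p + 2^p = 2^(p+1).
So |xy²z| lies strictly between the consecutive powers of two 2^p and 2^(p+1), hence is not a power of 2, and xy²z ∉ L.

This contradicts the pumping lemma, which requires xy^i z ∈ L for all i ≥ 0.
Hence L = {a^(2^n) : n ≥ 0} is not regular. ∎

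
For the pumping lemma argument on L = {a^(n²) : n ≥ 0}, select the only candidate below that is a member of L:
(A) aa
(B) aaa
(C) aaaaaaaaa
(C) aaaaaaaaa

The pumping lemma is applied to a string s that lies in L, so first check membership of each option:
- (A) aa has length 2, strictly between 1² = 1 and 2² = 4, so it is not in L ✗
- (B) aaa has length 3, strictly between 1² = 1 and 2² = 4, so it is not in L ✗
- (C) aaaaaaaaa has length 9 = 3², a perfect square, so it is in L ✓

Only (C) aaaaaaaaa is in L, so it is the only candidate that could play the role of s.
(In a complete proof one picks s in terms of the pumping length p so that |s| ≥ p is guaranteed; a fixed string like aaaaaaaaa illustrates the shape of such an s.)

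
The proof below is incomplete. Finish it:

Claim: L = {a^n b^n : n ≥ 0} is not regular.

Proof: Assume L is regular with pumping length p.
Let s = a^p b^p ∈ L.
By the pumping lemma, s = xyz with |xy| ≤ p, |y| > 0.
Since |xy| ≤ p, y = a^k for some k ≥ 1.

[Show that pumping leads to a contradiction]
Consider xy²z = a^(p+k) b^p.

Since k ≥ 1, we have p + k > p.
So xy²z has more a's than b's: (p+k) a's vs p b's.
This means xy²z ∉ L because a^n b^n requires equal counts.

This contradicts the pumping lemma which states xy²z ∈ L.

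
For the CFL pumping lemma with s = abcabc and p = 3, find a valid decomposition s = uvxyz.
u='ab', v='c', x='a', y='b', z='c'

For s = abcabc with pumping length p = 3:

One valid decomposition:
- u = 'ab'
- v = 'c'
- x = 'a'
- y = 'b'
- z = 'c'

Verification:
- uvxyz = 'ab' + 'c' + 'a' + 'b' + 'c' = abcabc ✓
- |vxy| = |'cab'| = 3 ≤ 3 ✓
- |vy| = |'cb'| = 2 > 0 ✓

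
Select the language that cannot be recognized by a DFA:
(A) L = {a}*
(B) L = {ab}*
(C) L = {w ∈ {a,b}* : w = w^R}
(C) {w ∈ {a,b}* : w = w^R}

(C) L = {w ∈ {a,b}* : w = w^R} is NOT regular.

The pumping lemma can be used to prove this:
After pumping, the string is no longer symmetric

The other languages are regular because they can be recognized by finite automata.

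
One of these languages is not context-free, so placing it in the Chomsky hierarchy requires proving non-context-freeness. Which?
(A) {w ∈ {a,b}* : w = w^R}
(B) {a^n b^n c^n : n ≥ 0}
(B) {a^n b^n c^n : n ≥ 0}

(B) {a^n b^n c^n : n ≥ 0} requires the CFL pumping lemma.

- {w ∈ {a,b}* : w = w^R} is context-free (but not regular)
  • Can be shown non-regular with the regular pumping lemma
  • After pumping, the string is no longer symmetric

- {a^n b^n c^n : n ≥ 0} is NOT context-free
  • Requires the CFL pumping lemma to prove
  • Cannot maintain three equal counts simultaneously

The CFL pumping lemma is "stronger" in that it can prove non-membership
in the larger class of context-free languages.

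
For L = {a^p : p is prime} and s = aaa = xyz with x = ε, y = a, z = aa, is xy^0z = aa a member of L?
Yes

xy⁰z = ε · ε · aa = aa.
aa has length 2, which is prime, so it is in L.
(A single pumped string landing in L is not a contradiction by itself; a non-regularity proof needs some i for which xy^i z ∉ L, for every admissible decomposition.)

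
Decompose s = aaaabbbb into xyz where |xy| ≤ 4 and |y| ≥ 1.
x = '', y = 'aa', z = 'aabbbb'

For s = aaaabbbb and p = 4, one valid decomposition is:
- x = '' (length 0)
- y = 'aa' (length 2)
- z = 'aabbbb' (length 6)

Verification:
- xyz = '' + 'aa' + 'aabbbb' = aaaabbbb ✓
- |xy| = 2 ≤ 4 ✓
- |y| = 2 > 0 ✓

All pumping lemma constraints are satisfied.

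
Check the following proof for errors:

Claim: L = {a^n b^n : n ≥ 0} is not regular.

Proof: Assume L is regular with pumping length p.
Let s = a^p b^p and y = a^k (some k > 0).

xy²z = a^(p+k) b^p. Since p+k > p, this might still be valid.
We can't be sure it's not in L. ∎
The proof is INCORRECT.

Error: The conclusion is wrong.
xy²z = a^(p+k) b^p is definitely NOT in L because the number of a's (p+k) ≠ number of b's (p).
The proof incorrectly doubts what is actually a valid contradiction.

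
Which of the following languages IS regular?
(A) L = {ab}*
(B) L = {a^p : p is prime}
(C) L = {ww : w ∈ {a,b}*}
(A) {ab}*

(A) L = {ab}* is regular.

This can be recognized by a finite automaton (DFA/NFA).
Regular expressions like {ab}* define regular languages.

The other choices are not regular:
- {a^p : p is prime}: After pumping, the length becomes composite
- {ww : w ∈ {a,b}*}: After pumping, the two halves no longer match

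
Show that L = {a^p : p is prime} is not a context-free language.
Assume for contradiction that L is context-free, and let p ≥ 1 be the pumping length given by the pumping lemma for CFLs.
Choose a prime q with q ≥ p and let s = a^q. Then s ∈ L and |s| = q ≥ p.
By the CFL pumping lemma, s = uvxyz for some u, v, x, y, z with |vxy| ≤ p, |vy| ≥ 1, and uv^i xy^i z ∈ L for every i ≥ 0.
All symbols are a's, so only lengths matter: let k = |vy|, with 1 ≤ k ≤ p. Then |uv^i xy^i z| = q + (i − 1)k.

Take i = q + 1: the length is q + qk = q(k + 1).
Both factors satisfy q ≥ 2 and k + 1 ≥ 2, so q(k + 1) is composite and uv^(q+1) xy^(q+1) z ∉ L.

This contradicts the CFL pumping lemma, which requires uv^i xy^i z ∈ L for all i ≥ 0.
Hence L = {a^p : p is prime} is not context-free. ∎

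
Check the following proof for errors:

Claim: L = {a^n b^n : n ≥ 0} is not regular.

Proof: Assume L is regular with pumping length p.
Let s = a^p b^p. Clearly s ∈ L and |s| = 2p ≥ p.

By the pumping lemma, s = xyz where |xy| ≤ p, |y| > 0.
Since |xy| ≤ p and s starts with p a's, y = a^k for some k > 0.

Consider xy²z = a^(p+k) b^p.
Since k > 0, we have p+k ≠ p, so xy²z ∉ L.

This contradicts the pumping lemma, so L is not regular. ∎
The proof is correct.

This proof is valid because:
1. The string s = a^p b^p is correctly in L
2. The decomposition analysis is correct: y must consist only of a's
3. The contradiction is valid: pumping increases a's but not b's
4. The conclusion follows logically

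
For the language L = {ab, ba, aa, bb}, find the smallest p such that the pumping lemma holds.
p = 3

For a finite language L, the pumping lemma holds vacuously if p > max|s| for s ∈ L.

The longest string in L = {ab, ba, aa, bb} has length 2.
If p = 3, then no string s ∈ L has |s| ≥ p, so the condition is vacuously true.

The minimum pumping length is p = 3.

Why no smaller p works: for any p ≤ 2, the longest string s ∈ L has |s| = 2 ≥ p, so it would
have to be pumpable; but pumping up (i = 2, 3, ...) produces ever longer strings, which cannot all lie in the
finite language L. So the pumping property fails for every p ≤ 2.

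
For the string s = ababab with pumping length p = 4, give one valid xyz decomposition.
x = '', y = 'ab', z = 'abab'

For s = ababab and p = 4, one valid decomposition is:
- x = '' (length 0)
- y = 'ab' (length 2)
- z = 'abab' (length 4)

Verification:
- xyz = '' + 'ab' + 'abab' = ababab ✓
- |xy| = 2 ≤ 4 ✓
- |y| = 2 > 0 ✓

All pumping lemma constraints are satisfied.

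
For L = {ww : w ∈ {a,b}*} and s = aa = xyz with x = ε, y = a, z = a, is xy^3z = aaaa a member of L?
Yes

xy³z = ε · aaa · a = aaaa.
aaaa splits into halves aa · aa, which are equal, so it is in L (w = aa).
(A single pumped string landing in L is not a contradiction by itself; a non-regularity proof needs some i for which xy^i z ∉ L, for every admissible decomposition.)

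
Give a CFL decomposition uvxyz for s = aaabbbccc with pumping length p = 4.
u='aa', v='a', x='bb', y='b', z='ccc'

For s = aaabbbccc with pumping length p = 4:

One valid decomposition:
- u = 'aa'
- v = 'a'
- x = 'bb'
- y = 'b'
- z = 'ccc'

Verification:
- uvxyz = 'aa' + 'a' + 'bb' + 'b' + 'ccc' = aaabbbccc ✓
- |vxy| = |'abbb'| = 4 ≤ 4 ✓
- |vy| = |'ab'| = 2 > 0 ✓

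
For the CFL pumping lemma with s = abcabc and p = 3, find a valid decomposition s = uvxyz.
u='ab', v='c', x='a', y='b', z='c'

For s = abcabc with pumping length p = 3:

One valid decomposition:
- u = 'ab'
- v = 'c'
- x = 'a'
- y = 'b'
- z = 'c'

Verification:
- uvxyz = 'ab' + 'c' + 'a' + 'b' + 'c' = abcabc ✓
- |vxy| = |'cab'| = 3 ≤ 3 ✓
- |vy| = |'cb'| = 2 > 0 ✓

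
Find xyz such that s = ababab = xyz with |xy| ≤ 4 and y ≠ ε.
x = '', y = 'ab', z = 'abab'

For s = ababab and p = 4, one valid decomposition is:
- x = '' (length 0)
- y = 'ab' (length 2)
- z = 'abab' (length 4)

Verification:
- xyz = '' + 'ab' + 'abab' = ababab ✓
- |xy| = 2 ≤ 4 ✓
- |y| = 2 > 0 ✓

All pumping lemma constraints are satisfied.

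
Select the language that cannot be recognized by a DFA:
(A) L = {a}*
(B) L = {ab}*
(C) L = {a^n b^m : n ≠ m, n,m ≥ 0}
(C) {a^n b^m : n ≠ m, n,m ≥ 0}

(C) L = {a^n b^m : n ≠ m, n,m ≥ 0} is NOT regular.

The pumping lemma can be used to prove this:
After pumping a's, we can make n = m

The other languages are regular because they can be recognized by finite automata.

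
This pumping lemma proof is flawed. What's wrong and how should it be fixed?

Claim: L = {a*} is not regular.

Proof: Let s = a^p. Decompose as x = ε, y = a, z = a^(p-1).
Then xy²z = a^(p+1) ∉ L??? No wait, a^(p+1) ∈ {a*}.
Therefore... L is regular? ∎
Error: The proof attempts to show a*  is not regular, but a* IS regular!

Correction: a* is a regular language (recognized by a simple DFA with one accepting state and self-loop on 'a'). The pumping lemma can only prove non-regularity, not regularity. For regular languages, pumping always works.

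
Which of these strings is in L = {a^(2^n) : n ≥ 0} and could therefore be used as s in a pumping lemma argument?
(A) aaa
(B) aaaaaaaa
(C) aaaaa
(B) aaaaaaaa

The pumping lemma is applied to a string s that lies in L, so first check membership of each option:
- (A) aaa has length 3, strictly between 2^1 = 2 and 2^2 = 4, so it is not in L ✗
- (B) aaaaaaaa has length 8 = 2^3, so it is in L ✓
- (C) aaaaa has length 5, strictly between 2^2 = 4 and 2^3 = 8, so it is not in L ✗

Only (B) aaaaaaaa is in L, so it is the only candidate that could play the role of s.
(In a complete proof one picks s in terms of the pumping length p so that |s| ≥ p is guaranteed; a fixed string like aaaaaaaa illustrates the shape of such an s.)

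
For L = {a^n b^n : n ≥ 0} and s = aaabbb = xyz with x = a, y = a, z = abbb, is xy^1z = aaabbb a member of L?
Yes

xy¹z = a · a · abbb = aaabbb.
aaabbb = a^3 b^3 has equal counts (3 = 3), so it is in L.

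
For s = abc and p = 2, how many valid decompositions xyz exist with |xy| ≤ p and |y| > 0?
3

For s = 'abc' with pumping length p = 2:

Constraints: |xy| ≤ 2, |y| > 0

Valid decompositions (|xy| ≤ p, |y| ≥ 1):
  • x='', y='a', z='bc'
  • x='a', y='b', z='c'
  • x='', y='ab', z='c'

Total count: 3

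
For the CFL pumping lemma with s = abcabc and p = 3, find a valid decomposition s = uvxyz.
u='ab', v='c', x='a', y='b', z='c'

For s = abcabc with pumping length p = 3:

One valid decomposition:
- u = 'ab'
- v = 'c'
- x = 'a'
- y = 'b'
- z = 'c'

Verification:
- uvxyz = 'ab' + 'c' + 'a' + 'b' + 'c' = abcabc ✓
- |vxy| = |'cab'| = 3 ≤ 3 ✓
- |vy| = |'cb'| = 2 > 0 ✓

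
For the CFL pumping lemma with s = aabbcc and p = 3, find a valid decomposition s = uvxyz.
u='aa', v='b', x='b', y='c', z='c'

For s = aabbcc with pumping length p = 3:

One valid decomposition:
- u = 'aa'
- v = 'b'
- x = 'b'
- y = 'c'
- z = 'c'

Verification:
- uvxyz = 'aa' + 'b' + 'b' + 'c' + 'c' = aabbcc ✓
- |vxy| = |'bbc'| = 3 ≤ 3 ✓
- |vy| = |'bc'| = 2 > 0 ✓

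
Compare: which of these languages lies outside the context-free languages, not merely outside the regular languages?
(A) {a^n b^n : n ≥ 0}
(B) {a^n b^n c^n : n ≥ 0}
(B) {a^n b^n c^n : n ≥ 0}

(B) {a^n b^n c^n : n ≥ 0} requires the CFL pumping lemma.

- {a^n b^n : n ≥ 0} is context-free (but not regular)
  • Can be shown non-regular with the regular pumping lemma
  • After pumping, the number of a's and b's become unequal

- {a^n b^n c^n : n ≥ 0} is NOT context-free
  • Requires the CFL pumping lemma to prove
  • Cannot maintain three equal counts simultaneously

The CFL pumping lemma is "stronger" in that it can prove non-membership
in the larger class of context-free languages.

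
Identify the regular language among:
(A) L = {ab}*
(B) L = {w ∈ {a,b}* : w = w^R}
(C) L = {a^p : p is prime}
(A) {ab}*

(A) L = {ab}* is regular.

This can be recognized by a finite automaton (DFA/NFA).
Regular expressions like {ab}* define regular languages.

The other choices are not regular:
- {w ∈ {a,b}* : w = w^R}: After pumping, the string is no longer symmetric
- {a^p : p is prime}: After pumping, the length becomes composite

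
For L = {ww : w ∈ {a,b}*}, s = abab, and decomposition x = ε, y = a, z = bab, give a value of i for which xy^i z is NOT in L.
i = 3

xy³z = ε · aaa · bab = aaabab; aaabab has length 6; its halves are aaa and bab, which differ, so it is not in L.
(Other choices also work, e.g. i = 0, 2; only i = 1 is guaranteed to stay in L since xy¹z = s.)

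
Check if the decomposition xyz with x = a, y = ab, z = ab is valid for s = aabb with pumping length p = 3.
Violated: xyz = s

The decomposition x = a, y = ab, z = ab for s = aabb with p = 3
violates the constraint: xyz = s

xyz = 'a' + 'ab' + 'ab' = 'aabab' ≠ 'aabb' = s. The decomposition doesn't reconstruct s.

Pumping lemma constraints:
1. xyz = s (decomposition is valid)
2. |xy| ≤ p
3. |y| > 0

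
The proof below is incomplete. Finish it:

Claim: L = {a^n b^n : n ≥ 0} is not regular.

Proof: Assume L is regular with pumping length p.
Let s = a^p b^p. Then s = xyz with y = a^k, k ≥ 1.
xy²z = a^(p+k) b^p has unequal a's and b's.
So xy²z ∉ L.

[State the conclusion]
This contradicts the pumping lemma for regular languages,
which guarantees xy^i z ∈ L for all i ≥ 0.

Since our assumption that L is regular leads to a contradiction,
we conclude that L = {a^n b^n : n ≥ 0} is NOT regular. ∎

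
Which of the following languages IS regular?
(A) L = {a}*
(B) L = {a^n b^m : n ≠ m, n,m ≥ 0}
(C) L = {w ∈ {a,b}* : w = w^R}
(A) {a}*

(A) L = {a}* is regular.

This can be recognized by a finite automaton (DFA/NFA).
Regular expressions like {a}* define regular languages.

The other choices are not regular:
- {w ∈ {a,b}* : w = w^R}: After pumping, the string is no longer symmetric
- {a^n b^m : n ≠ m, n,m ≥ 0}: After pumping a's, we can make n = m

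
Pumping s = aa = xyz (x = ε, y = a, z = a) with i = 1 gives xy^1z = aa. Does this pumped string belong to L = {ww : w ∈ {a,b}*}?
Yes

xy¹z = ε · a · a = aa.
aa splits into halves a · a, which are equal, so it is in L (w = a).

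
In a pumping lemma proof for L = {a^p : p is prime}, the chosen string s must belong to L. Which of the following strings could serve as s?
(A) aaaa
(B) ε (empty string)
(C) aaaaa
(C) aaaaa

The pumping lemma is applied to a string s that lies in L, so first check membership of each option:
- (A) aaaa has length 4 = 2 × 2, which is not prime, so it is not in L ✗
- (B) ε has length 0, which is not prime, so it is not in L ✗
- (C) aaaaa has length 5, which is prime, so it is in L ✓

Only (C) aaaaa is in L, so it is the only candidate that could play the role of s.
(In a complete proof one picks s in terms of the pumping length p so that |s| ≥ p is guaranteed; a fixed string like aaaaa illustrates the shape of such an s.)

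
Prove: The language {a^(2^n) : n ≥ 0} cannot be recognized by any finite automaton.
Assume for contradiction that L is regular, and let p ≥ 1 be the pumping length given by the pumping lemma.
Choose s = a^(2^p). Then s ∈ L and |s| = 2^p ≥ p.
By the pumping lemma, s = xyz for some x, y, z with |xy| ≤ p, |y| ≥ 1, and xy^i z ∈ L for every i ≥ 0.
Here y = a^k for some k with 1 ≤ k ≤ |xy| ≤ p, and p < 2^p.

Take i = 2: |xy²z| = 2^p + k.
Now 2^p < 2^p + k ≤ 2^p + p < 2^p + 2^p = 2^(p+1).
So |xy²z| lies strictly between the consecutive powers of two 2^p and 2^(p+1), hence is not a power of 2, and xy²z ∉ L.

This contradicts the pumping lemma, which requires xy^i z ∈ L for all i ≥ 0.
Hence L = {a^(2^n) : n ≥ 0} is not regular. ∎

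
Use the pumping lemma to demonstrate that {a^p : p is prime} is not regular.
Assume for contradiction that L is regular, and let p ≥ 1 be the pumping length given by the pumping lemma.
Choose a prime q with q ≥ p (one exists because there are infinitely many primes) and let s = a^q. Then s ∈ L and |s| = q ≥ p.
By the pumping lemma, s = xyz for some x, y, z with |xy| ≤ p, |y| ≥ 1, and xy^i z ∈ L for every i ≥ 0.
Here y = a^k for some k with 1 ≤ k ≤ p, and xy^i z = a^(q + (i − 1)k) for every i ≥ 0.

Take i = q + 1: |xy^(q+1) z| = q + qk = q(k + 1).
Both factors satisfy q ≥ 2 and k + 1 ≥ 2, so q(k + 1) is composite, and xy^(q+1) z ∉ L.

This contradicts the pumping lemma, which requires xy^i z ∈ L for all i ≥ 0.
Hence L = {a^p : p is prime} is not regular. ∎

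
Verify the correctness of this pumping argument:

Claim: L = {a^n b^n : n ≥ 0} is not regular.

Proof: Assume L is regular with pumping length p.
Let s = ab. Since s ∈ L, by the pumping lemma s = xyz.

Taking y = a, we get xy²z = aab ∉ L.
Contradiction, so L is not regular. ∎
The proof is INCORRECT.

Error: The string s = ab may be shorter than p.
The pumping lemma only applies to strings with |s| ≥ p, and p is not under our control.
We must choose s in terms of p, e.g. s = a^p b^p, to ensure |s| ≥ p.
(The proof also fixes one particular y; a valid argument must handle every decomposition with |xy| ≤ p and |y| ≥ 1 — for s = a^p b^p this forces y = a^k, and then xy²z = a^(p+k) b^p ∉ L.)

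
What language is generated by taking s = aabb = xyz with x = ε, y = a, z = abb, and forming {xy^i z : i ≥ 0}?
{xy^i z : i ≥ 0} = {a^(i+1) b^2 : i ≥ 0} = {abb, aabb, aaabb, ...}

With x = ε, y = a, z = abb: Starting with aabb and pumping the first 'a' (z = abb keeps the second 'a'), we get strings with i+1 a's followed by 2 b's for i = 0, 1, 2, ...; note bb is not produced because z always contributes one a.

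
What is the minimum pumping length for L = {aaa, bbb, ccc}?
p = 4

For a finite language L, the pumping lemma holds vacuously if p > max|s| for s ∈ L.

The longest string in L = {aaa, bbb, ccc} has length 3.
If p = 4, then no string s ∈ L has |s| ≥ p, so the condition is vacuously true.

The minimum pumping length is p = 4.

Why no smaller p works: for any p ≤ 3, the longest string s ∈ L has |s| = 3 ≥ p, so it would
have to be pumpable; but pumping up (i = 2, 3, ...) produces ever longer strings, which cannot all lie in the
finite language L. So the pumping property fails for every p ≤ 3.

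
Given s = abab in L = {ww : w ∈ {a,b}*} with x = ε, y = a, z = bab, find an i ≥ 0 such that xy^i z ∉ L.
i = 3

xy³z = ε · aaa · bab = aaabab; aaabab has length 6; its halves are aaa and bab, which differ, so it is not in L.
(Other choices also work, e.g. i = 0, 2; only i = 1 is guaranteed to stay in L since xy¹z = s.)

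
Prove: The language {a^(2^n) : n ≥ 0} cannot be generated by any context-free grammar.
Assume for contradiction that L is context-free, and let p ≥ 1 be the pumping length given by the pumping lemma for CFLs.
Choose s = a^(2^p). Then s ∈ L and |s| = 2^p ≥ p.
By the CFL pumping lemma, s = uvxyz for some u, v, x, y, z with |vxy| ≤ p, |vy| ≥ 1, and uv^i xy^i z ∈ L for every i ≥ 0.
All symbols are a's, so only lengths matter: let k = |vy|, with 1 ≤ k ≤ |vxy| ≤ p < 2^p.

Take i = 2: |uv²xy²z| = 2^p + k, and 2^p < 2^p + k < 2^p + 2^p = 2^(p+1).
So the length lies strictly between consecutive powers of two and is not a power of 2; uv²xy²z ∉ L.

This contradicts the CFL pumping lemma, which requires uv^i xy^i z ∈ L for all i ≥ 0.
Hence L = {a^(2^n) : n ≥ 0} is not context-free. ∎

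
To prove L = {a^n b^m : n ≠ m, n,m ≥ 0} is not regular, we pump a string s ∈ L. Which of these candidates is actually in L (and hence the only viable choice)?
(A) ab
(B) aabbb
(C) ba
(B) aabbb

The pumping lemma is applied to a string s that lies in L, so first check membership of each option:
- (A) ab = a^1 b^1 has n = m = 1, so it is not in L ✗
- (B) aabbb = a^2 b^3 with 2 ≠ 3, so it is in L ✓
- (C) ba has an a after a b, so it is not of the form a^n b^m and is not in L ✗

Only (B) aabbb is in L, so it is the only candidate that could play the role of s.
(In a complete proof one picks s in terms of the pumping length p so that |s| ≥ p is guaranteed; a fixed string like aabbb illustrates the shape of such an s.)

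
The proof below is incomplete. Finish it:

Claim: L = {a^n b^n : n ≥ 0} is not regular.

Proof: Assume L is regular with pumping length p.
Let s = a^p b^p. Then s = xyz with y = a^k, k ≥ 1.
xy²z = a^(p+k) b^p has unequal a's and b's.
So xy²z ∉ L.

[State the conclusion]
This contradicts the pumping lemma for regular languages,
which guarantees xy^i z ∈ L for all i ≥ 0.

Since our assumption that L is regular leads to a contradiction,
we conclude that L = {a^n b^n : n ≥ 0} is NOT regular. ∎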